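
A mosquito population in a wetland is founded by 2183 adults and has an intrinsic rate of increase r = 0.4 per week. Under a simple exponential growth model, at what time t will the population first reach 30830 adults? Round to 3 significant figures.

Set N₀·e^(rt) = 30830: e^(0.4·t) = 30830/2183 = 14.123.
0.4·t = ln(14.123) = 2.6478, so t = 2.6478/0.4 = 6.6195.

6.62 weeks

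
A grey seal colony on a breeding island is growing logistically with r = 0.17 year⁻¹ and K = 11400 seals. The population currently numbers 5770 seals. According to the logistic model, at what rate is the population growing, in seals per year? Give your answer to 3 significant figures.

484 seals per year

dN/dt = rN(1 − N/K) = 0.17 × 5770 × (1 − 5770/11400).
1 − 5770/11400 = 0.49386; dN/dt = 0.17 × 5770 × 0.49386 = 484.43.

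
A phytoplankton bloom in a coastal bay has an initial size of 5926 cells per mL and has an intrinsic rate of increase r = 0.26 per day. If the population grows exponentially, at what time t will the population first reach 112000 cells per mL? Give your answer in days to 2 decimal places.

11.30 days

Set N₀·e^(rt) = 112000: e^(0.26·t) = 112000/5926 = 18.9.
0.26·t = ln(18.9) = 2.9391, so t = 2.9391/0.26 = 11.304.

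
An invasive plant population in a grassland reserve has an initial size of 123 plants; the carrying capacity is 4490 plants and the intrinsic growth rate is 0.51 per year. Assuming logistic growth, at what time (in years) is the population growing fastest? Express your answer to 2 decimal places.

7.00 years

Logistic growth is fastest at N = K/2 = 2245.
A = (K − N₀)/N₀ = 35.504. Set K/(1 + A·e^(−rt)) = K/2 → A·e^(−rt) = 1.
e^(−0.51t) = 1/35.504 = 0.0281658, so t = ln(35.504)/0.51 = 3.5696/0.51 = 6.9993.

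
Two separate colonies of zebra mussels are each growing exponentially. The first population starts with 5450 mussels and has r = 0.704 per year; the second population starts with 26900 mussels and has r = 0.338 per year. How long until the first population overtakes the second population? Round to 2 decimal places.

Set 5450·e^(0.704t) = 26900·e^(0.338t).
e^((0.704 − 0.338)t) = 26900/5450 → e^(0.366·t) = 4.9358.
0.366·t = ln(4.9358) = 1.5965, so t = 1.5965/0.366 = 4.3621.

4.36 years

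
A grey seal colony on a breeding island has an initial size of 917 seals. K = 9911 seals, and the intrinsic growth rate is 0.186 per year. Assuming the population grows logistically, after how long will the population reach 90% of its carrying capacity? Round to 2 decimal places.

24.09 years

A = (K − N₀)/N₀ = (9911 − 917)/917 = 9.8081.
Solve 9911/(1 + 9.8081·e^(−0.186t)) = 8919.9: 1 + 9.8081·e^(−0.186t) = 1.1111, so e^(−0.186t) = 0.0113285.
−0.186·t = ln(0.0113285) = -4.4804, so t = 4.4804/0.186 = 24.088.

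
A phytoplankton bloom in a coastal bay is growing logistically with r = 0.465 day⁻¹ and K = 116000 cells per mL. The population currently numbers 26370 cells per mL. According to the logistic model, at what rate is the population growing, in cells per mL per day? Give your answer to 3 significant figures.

dN/dt = rN(1 − N/K) = 0.465 × 26370 × (1 − 26370/116000).
1 − 26370/116000 = 0.77267; dN/dt = 0.465 × 26370 × 0.77267 = 9474.5.

9470 cells per mL per day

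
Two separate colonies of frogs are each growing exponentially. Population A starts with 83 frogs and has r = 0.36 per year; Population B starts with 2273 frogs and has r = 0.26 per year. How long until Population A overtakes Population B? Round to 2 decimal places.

33.10 years

Set 83·e^(0.36t) = 2273·e^(0.26t).
e^((0.36 − 0.26)t) = 2273/83 → e^(0.1·t) = 27.386.
0.1·t = ln(27.386) = 3.31, so t = 3.31/0.1 = 33.1.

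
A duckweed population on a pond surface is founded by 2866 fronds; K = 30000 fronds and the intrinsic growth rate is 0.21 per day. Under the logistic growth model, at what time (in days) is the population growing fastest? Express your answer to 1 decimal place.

10.7 days

Logistic growth is fastest at N = K/2 = 15000.
A = (K − N₀)/N₀ = 9.4676. Set K/(1 + A·e^(−rt)) = K/2 → A·e^(−rt) = 1.
e^(−0.21t) = 1/9.4676 = 0.105624, so t = ln(9.4676)/0.21 = 2.2479/0.21 = 10.704.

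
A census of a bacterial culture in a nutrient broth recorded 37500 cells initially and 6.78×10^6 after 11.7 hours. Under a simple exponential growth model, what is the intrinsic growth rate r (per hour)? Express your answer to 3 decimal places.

0.444 per hour

From N(t) = N₀·e^(rt): e^(r·11.7) = 6.78×10^6/37500 = 180.8.
r·11.7 = ln(180.8) = 5.1974, so r = 5.1974/11.7 = 0.44422.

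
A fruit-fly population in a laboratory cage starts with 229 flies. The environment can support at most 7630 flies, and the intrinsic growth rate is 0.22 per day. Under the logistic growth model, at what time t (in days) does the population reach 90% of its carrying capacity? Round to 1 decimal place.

25.8 days

A = (K − N₀)/N₀ = (7630 − 229)/229 = 32.319.
Solve 7630/(1 + 32.319·e^(−0.22t)) = 6867: 1 + 32.319·e^(−0.22t) = 1.1111, so e^(−0.22t) = 0.00343797.
−0.22·t = ln(0.00343797) = -5.6729, so t = 5.6729/0.22 = 25.786.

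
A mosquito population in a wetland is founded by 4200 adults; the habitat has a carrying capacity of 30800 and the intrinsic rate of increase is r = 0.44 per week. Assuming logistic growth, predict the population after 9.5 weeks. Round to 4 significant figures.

28080 adults

A = (K − N₀)/N₀ = (30800 − 4200)/4200 = 6.3333.
N(t) = K/(1 + A·e^(−rt)) = 30800/(1 + 6.3333×e^(−0.44×9.5)).
e^(−4.18) = 0.015299; denominator = 1 + 6.3333×0.015299 = 1.0969.
N = 30800/1.0969 = 28079.4.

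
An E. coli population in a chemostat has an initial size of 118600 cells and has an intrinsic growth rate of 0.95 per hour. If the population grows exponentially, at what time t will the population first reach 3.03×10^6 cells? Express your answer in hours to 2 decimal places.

Set N₀·e^(rt) = 3.03×10^6: e^(0.95·t) = 3.03×10^6/118600 = 25.548.
0.95·t = ln(25.548) = 3.2406, so t = 3.2406/0.95 = 3.4111.

3.41 hours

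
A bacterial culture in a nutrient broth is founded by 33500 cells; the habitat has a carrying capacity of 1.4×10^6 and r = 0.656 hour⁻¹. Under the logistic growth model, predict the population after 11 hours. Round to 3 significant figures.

1360000 cells

A = (K − N₀)/N₀ = (1.4×10^6 − 33500)/33500 = 40.791.
N(t) = K/(1 + A·e^(−rt)) = 1.4×10^6/(1 + 40.791×e^(−0.656×11)).
e^(−7.216) = 0.00073474; denominator = 1 + 40.791×0.00073474 = 1.03.
N = 1.4×10^6/1.03 = 1.359262×10^6.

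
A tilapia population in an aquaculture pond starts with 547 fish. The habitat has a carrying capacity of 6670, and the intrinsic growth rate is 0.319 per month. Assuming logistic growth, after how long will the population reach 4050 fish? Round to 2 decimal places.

8.94 months

A = (K − N₀)/N₀ = (6670 − 547)/547 = 11.194.
Solve 6670/(1 + 11.194·e^(−0.319t)) = 4050: 1 + 11.194·e^(−0.319t) = 1.6469, so e^(−0.319t) = 0.0577922.
−0.319·t = ln(0.0577922) = -2.8509, so t = 2.8509/0.319 = 8.937.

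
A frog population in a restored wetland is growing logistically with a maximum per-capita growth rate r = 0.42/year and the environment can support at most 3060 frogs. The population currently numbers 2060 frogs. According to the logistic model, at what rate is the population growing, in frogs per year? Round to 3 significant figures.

dN/dt = rN(1 − N/K) = 0.42 × 2060 × (1 − 2060/3060).
1 − 2060/3060 = 0.3268; dN/dt = 0.42 × 2060 × 0.3268 = 282.75.

283 frogs per year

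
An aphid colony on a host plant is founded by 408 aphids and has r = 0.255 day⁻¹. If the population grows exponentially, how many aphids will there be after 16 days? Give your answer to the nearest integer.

N(t) = N₀·e^(rt) = 408 × e^(0.255×16) = 408 × e^4.08.
e^4.08 ≈ 59.145, so N ≈ 408 × 59.145 = 24131.4.

24131 aphids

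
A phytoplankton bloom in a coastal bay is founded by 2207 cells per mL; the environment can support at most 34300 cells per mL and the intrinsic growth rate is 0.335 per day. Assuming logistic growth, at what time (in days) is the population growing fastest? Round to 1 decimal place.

8.0 days

Logistic growth is fastest at N = K/2 = 17150.
A = (K − N₀)/N₀ = 14.541. Set K/(1 + A·e^(−rt)) = K/2 → A·e^(−rt) = 1.
e^(−0.335t) = 1/14.541 = 0.0687689, so t = ln(14.541)/0.335 = 2.677/0.335 = 7.9911.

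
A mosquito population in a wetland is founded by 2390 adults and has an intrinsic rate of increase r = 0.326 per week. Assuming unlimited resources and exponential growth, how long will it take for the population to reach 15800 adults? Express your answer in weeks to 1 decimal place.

5.8 weeks

Set N₀·e^(rt) = 15800: e^(0.326·t) = 15800/2390 = 6.6109.
0.326·t = ln(6.6109) = 1.8887, so t = 1.8887/0.326 = 5.7936.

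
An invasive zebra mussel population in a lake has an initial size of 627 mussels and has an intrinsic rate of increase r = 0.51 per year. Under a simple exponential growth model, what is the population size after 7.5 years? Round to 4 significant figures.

N(t) = N₀·e^(rt) = 627 × e^(0.51×7.5) = 627 × e^3.825.
e^3.825 ≈ 45.833, so N ≈ 627 × 45.833 = 28737.2.

28740 mussels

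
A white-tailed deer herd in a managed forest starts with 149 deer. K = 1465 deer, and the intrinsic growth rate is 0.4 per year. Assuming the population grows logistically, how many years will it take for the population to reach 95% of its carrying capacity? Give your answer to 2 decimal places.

12.81 years

A = (K − N₀)/N₀ = (1465 − 149)/149 = 8.8322.
Solve 1465/(1 + 8.8322·e^(−0.4t)) = 1391.75: 1 + 8.8322·e^(−0.4t) = 1.0526, so e^(−0.4t) = 0.00595905.
−0.4·t = ln(0.00595905) = -5.1228, so t = 5.1228/0.4 = 12.807.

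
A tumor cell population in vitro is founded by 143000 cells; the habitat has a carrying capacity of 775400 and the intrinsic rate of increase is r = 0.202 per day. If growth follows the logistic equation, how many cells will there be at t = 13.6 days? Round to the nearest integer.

A = (K − N₀)/N₀ = (775400 − 143000)/143000 = 4.4224.
N(t) = K/(1 + A·e^(−rt)) = 775400/(1 + 4.4224×e^(−0.202×13.6)).
e^(−2.747) = 0.064107; denominator = 1 + 4.4224×0.064107 = 1.2835.
N = 775400/1.2835 = 604127.

604127 cells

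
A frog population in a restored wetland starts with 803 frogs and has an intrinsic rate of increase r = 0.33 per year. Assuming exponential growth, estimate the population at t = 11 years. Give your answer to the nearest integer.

N(t) = N₀·e^(rt) = 803 × e^(0.33×11) = 803 × e^3.63.
e^3.63 ≈ 37.713, so N ≈ 803 × 37.713 = 30283.4.

30283 frogs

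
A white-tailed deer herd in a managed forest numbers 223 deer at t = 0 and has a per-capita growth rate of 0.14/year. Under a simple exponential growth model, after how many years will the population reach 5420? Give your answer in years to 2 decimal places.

Set N₀·e^(rt) = 5420: e^(0.14·t) = 5420/223 = 24.305.
0.14·t = ln(24.305) = 3.1907, so t = 3.1907/0.14 = 22.791.

22.79 years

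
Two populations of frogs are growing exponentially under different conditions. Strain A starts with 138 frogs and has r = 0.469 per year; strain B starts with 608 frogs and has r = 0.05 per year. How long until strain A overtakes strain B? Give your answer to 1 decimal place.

Set 138·e^(0.469t) = 608·e^(0.05t).
e^((0.469 − 0.05)t) = 608/138 → e^(0.419·t) = 4.4058.
0.419·t = ln(4.4058) = 1.4829, so t = 1.4829/0.419 = 3.5392.

3.5 years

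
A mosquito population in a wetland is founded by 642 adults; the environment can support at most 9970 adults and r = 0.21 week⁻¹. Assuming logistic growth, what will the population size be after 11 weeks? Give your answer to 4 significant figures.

4082 adults

A = (K − N₀)/N₀ = (9970 − 642)/642 = 14.53.
N(t) = K/(1 + A·e^(−rt)) = 9970/(1 + 14.53×e^(−0.21×11)).
e^(−2.31) = 0.099261; denominator = 1 + 14.53×0.099261 = 2.4422.
N = 9970/2.4422 = 4082.34.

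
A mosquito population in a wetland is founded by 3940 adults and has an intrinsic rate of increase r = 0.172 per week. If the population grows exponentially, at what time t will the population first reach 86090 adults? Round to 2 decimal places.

17.93 weeks

Set N₀·e^(rt) = 86090: e^(0.172·t) = 86090/3940 = 21.85.
0.172·t = ln(21.85) = 3.0842, so t = 3.0842/0.172 = 17.931.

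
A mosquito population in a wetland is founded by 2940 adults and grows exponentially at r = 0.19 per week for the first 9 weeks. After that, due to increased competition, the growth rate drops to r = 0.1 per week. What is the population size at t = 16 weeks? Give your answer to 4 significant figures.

32730 adults

Phase 1: N(9) = 2940·e^(0.19×9) = 2940·e^1.71 = 16255.1.
Phase 2 runs for 16 − 9 = 7 weeks at r = 0.1.
N(16) = 16255.1·e^(0.1×7) = 16255.1·e^0.7 = 32733.8.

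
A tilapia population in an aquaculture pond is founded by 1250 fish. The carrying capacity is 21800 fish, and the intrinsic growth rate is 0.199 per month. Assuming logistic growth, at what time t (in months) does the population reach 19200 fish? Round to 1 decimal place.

A = (K − N₀)/N₀ = (21800 − 1250)/1250 = 16.44.
Solve 21800/(1 + 16.44·e^(−0.199t)) = 19200: 1 + 16.44·e^(−0.199t) = 1.1354, so e^(−0.199t) = 0.00823702.
−0.199·t = ln(0.00823702) = -4.7991, so t = 4.7991/0.199 = 24.116.

24.1 months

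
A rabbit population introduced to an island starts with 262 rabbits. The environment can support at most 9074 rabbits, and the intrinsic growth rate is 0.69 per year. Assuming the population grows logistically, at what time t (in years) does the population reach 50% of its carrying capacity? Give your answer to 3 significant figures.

A = (K − N₀)/N₀ = (9074 − 262)/262 = 33.634.
Solve 9074/(1 + 33.634·e^(−0.69t)) = 4537: 1 + 33.634·e^(−0.69t) = 2, so e^(−0.69t) = 0.0297322.
−0.69·t = ln(0.0297322) = -3.5155, so t = 3.5155/0.69 = 5.095.

5.09 years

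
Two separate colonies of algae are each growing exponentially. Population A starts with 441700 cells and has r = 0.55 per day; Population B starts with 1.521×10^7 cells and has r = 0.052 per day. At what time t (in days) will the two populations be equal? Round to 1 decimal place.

Set 441700·e^(0.55t) = 1.521×10^7·e^(0.052t).
e^((0.55 − 0.052)t) = 1.521×10^7/441700 → e^(0.498·t) = 34.435.
0.498·t = ln(34.435) = 3.5391, so t = 3.5391/0.498 = 7.1066.

7.1 days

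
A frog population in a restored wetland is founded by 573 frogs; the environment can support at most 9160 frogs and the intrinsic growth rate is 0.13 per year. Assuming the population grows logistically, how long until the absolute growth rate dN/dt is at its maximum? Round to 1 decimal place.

20.8 years

Logistic growth is fastest at N = K/2 = 4580.
A = (K − N₀)/N₀ = 14.986. Set K/(1 + A·e^(−rt)) = K/2 → A·e^(−rt) = 1.
e^(−0.13t) = 1/14.986 = 0.0667288, so t = ln(14.986)/0.13 = 2.7071/0.13 = 20.824.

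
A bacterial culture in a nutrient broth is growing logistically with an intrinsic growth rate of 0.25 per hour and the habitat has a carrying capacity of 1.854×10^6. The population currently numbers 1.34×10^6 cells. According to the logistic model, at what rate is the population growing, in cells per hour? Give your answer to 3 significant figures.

dN/dt = rN(1 − N/K) = 0.25 × 1.34×10^6 × (1 − 1.34×10^6/1.854×10^6).
1 − 1.34×10^6/1.854×10^6 = 0.27724; dN/dt = 0.25 × 1.34×10^6 × 0.27724 = 92875.

92900 cells per hour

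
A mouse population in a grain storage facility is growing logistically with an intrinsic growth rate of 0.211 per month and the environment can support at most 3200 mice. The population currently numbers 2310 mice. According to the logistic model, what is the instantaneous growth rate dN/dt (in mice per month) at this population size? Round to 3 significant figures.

136 mice per month

dN/dt = rN(1 − N/K) = 0.211 × 2310 × (1 − 2310/3200).
1 − 2310/3200 = 0.27812; dN/dt = 0.211 × 2310 × 0.27812 = 135.56.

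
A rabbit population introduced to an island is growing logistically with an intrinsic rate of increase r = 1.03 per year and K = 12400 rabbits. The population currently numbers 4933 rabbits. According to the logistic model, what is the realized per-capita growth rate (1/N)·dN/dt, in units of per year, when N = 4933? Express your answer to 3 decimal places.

(1/N)·dN/dt = r(1 − N/K) = 1.03 × (1 − 4933/12400).
= 1.03 × 0.60218 = 0.62024.

0.620 per year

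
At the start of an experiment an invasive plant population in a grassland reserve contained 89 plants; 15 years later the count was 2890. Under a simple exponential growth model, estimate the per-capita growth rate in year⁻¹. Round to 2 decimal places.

0.23 per year

From N(t) = N₀·e^(rt): e^(r·15) = 2890/89 = 32.472.
r·15 = ln(32.472) = 3.4804, so r = 3.4804/15 = 0.23203.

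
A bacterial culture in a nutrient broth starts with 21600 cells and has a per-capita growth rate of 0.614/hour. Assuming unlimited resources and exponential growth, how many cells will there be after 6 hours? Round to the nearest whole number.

859794 cells

N(t) = N₀·e^(rt) = 21600 × e^(0.614×6) = 21600 × e^3.684.
e^3.684 ≈ 39.805, so N ≈ 21600 × 39.805 = 859794.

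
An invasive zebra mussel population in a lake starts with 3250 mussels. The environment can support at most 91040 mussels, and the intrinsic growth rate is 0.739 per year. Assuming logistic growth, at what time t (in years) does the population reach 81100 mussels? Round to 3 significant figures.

A = (K − N₀)/N₀ = (91040 − 3250)/3250 = 27.012.
Solve 91040/(1 + 27.012·e^(−0.739t)) = 81100: 1 + 27.012·e^(−0.739t) = 1.1226, so e^(−0.739t) = 0.00453737.
−0.739·t = ln(0.00453737) = -5.3954, so t = 5.3954/0.739 = 7.301.

7.30 years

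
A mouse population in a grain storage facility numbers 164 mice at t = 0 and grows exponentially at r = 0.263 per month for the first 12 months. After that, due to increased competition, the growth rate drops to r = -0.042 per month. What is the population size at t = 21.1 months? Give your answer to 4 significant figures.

Phase 1: N(12) = 164·e^(0.263×12) = 164·e^3.156 = 3850.15.
Phase 2 runs for 21.1 − 12 = 9.1 months at r = -0.042.
N(21.1) = 3850.15·e^(-0.042×9.1) = 3850.15·e^-0.3822 = 2627.18.

2627 mice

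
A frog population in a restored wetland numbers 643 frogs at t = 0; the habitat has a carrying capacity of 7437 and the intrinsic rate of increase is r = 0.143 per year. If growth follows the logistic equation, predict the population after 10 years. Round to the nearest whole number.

2108 frogs

A = (K − N₀)/N₀ = (7437 − 643)/643 = 10.566.
N(t) = K/(1 + A·e^(−rt)) = 7437/(1 + 10.566×e^(−0.143×10)).
e^(−1.43) = 0.23931; denominator = 1 + 10.566×0.23931 = 3.5286.
N = 7437/3.5286 = 2107.66.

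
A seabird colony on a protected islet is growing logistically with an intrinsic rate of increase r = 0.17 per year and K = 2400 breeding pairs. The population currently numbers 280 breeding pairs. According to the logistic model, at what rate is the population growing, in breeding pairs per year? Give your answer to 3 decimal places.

42.047 breeding pairs per year

dN/dt = rN(1 − N/K) = 0.17 × 280 × (1 − 280/2400).
1 − 280/2400 = 0.88333; dN/dt = 0.17 × 280 × 0.88333 = 42.047.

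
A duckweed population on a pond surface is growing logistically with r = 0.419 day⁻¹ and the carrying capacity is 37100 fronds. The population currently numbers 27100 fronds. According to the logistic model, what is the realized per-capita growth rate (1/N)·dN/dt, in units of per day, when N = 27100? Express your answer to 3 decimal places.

(1/N)·dN/dt = r(1 − N/K) = 0.419 × (1 − 27100/37100).
= 0.419 × 0.26954 = 0.11294.

0.113 per day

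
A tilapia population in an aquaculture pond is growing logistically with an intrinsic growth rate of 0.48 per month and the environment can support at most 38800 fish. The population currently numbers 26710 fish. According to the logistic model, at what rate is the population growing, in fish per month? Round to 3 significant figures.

3990 fish per month

dN/dt = rN(1 − N/K) = 0.48 × 26710 × (1 − 26710/38800).
1 − 26710/38800 = 0.3116; dN/dt = 0.48 × 26710 × 0.3116 = 3994.9.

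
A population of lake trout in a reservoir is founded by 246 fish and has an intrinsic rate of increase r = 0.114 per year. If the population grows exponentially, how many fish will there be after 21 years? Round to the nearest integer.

2695 fish

N(t) = N₀·e^(rt) = 246 × e^(0.114×21) = 246 × e^2.394.
e^2.394 ≈ 10.957, so N ≈ 246 × 10.957 = 2695.48.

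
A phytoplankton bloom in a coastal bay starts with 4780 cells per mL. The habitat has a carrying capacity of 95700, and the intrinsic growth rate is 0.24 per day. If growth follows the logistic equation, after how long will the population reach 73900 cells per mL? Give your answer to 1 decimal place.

17.4 days

A = (K − N₀)/N₀ = (95700 − 4780)/4780 = 19.021.
Solve 95700/(1 + 19.021·e^(−0.24t)) = 73900: 1 + 19.021·e^(−0.24t) = 1.295, so e^(−0.24t) = 0.0155089.
−0.24·t = ln(0.0155089) = -4.1663, so t = 4.1663/0.24 = 17.36.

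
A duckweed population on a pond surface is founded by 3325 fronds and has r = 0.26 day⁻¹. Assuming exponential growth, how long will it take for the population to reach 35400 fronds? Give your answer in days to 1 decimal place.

Set N₀·e^(rt) = 35400: e^(0.26·t) = 35400/3325 = 10.647.
0.26·t = ln(10.647) = 2.3652, so t = 2.3652/0.26 = 9.0971.

9.1 days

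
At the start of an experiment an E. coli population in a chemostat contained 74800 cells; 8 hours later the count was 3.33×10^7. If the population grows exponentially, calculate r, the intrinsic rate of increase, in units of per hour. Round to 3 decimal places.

0.762 per hour

From N(t) = N₀·e^(rt): e^(r·8) = 3.33×10^7/74800 = 445.19.
r·8 = ln(445.19) = 6.0985, so r = 6.0985/8 = 0.76231.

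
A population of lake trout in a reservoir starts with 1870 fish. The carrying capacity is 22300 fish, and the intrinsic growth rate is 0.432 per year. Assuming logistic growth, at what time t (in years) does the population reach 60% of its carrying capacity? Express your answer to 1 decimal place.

6.5 years

A = (K − N₀)/N₀ = (22300 − 1870)/1870 = 10.925.
Solve 22300/(1 + 10.925·e^(−0.432t)) = 13380: 1 + 10.925·e^(−0.432t) = 1.6667, so e^(−0.432t) = 0.0610214.
−0.432·t = ln(0.0610214) = -2.7965, so t = 2.7965/0.432 = 6.4735.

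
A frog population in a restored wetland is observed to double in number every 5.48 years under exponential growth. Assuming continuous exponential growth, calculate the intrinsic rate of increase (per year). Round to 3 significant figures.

0.126 per year

r = ln(2)/t_d = 0.6931/5.48 = 0.12649.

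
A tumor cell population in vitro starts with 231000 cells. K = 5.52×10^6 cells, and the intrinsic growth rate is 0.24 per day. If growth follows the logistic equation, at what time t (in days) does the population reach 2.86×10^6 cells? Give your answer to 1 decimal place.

13.3 days

A = (K − N₀)/N₀ = (5.52×10^6 − 231000)/231000 = 22.896.
Solve 5.52×10^6/(1 + 22.896·e^(−0.24t)) = 2.86×10^6: 1 + 22.896·e^(−0.24t) = 1.9301, so e^(−0.24t) = 0.0406213.
−0.24·t = ln(0.0406213) = -3.2035, so t = 3.2035/0.24 = 13.348.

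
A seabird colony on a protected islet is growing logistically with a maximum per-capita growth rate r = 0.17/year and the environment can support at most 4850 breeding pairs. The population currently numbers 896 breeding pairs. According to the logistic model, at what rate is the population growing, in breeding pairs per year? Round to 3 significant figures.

124 breeding pairs per year

dN/dt = rN(1 − N/K) = 0.17 × 896 × (1 − 896/4850).
1 − 896/4850 = 0.81526; dN/dt = 0.17 × 896 × 0.81526 = 124.18.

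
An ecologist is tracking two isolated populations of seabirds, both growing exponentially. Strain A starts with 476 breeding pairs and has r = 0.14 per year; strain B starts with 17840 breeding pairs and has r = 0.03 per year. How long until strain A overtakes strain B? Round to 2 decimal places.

32.94 years

Set 476·e^(0.14t) = 17840·e^(0.03t).
e^((0.14 − 0.03)t) = 17840/476 → e^(0.11·t) = 37.479.
0.11·t = ln(37.479) = 3.6238, so t = 3.6238/0.11 = 32.943.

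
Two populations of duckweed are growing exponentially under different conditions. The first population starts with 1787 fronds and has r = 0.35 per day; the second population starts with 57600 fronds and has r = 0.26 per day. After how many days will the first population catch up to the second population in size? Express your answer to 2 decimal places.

Set 1787·e^(0.35t) = 57600·e^(0.26t).
e^((0.35 − 0.26)t) = 57600/1787 → e^(0.09·t) = 32.233.
0.09·t = ln(32.233) = 3.473, so t = 3.473/0.09 = 38.589.

38.59 days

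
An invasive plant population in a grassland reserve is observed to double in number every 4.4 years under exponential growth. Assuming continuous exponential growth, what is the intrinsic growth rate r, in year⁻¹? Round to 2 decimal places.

0.16 per year

r = ln(2)/t_d = 0.6931/4.4 = 0.15753.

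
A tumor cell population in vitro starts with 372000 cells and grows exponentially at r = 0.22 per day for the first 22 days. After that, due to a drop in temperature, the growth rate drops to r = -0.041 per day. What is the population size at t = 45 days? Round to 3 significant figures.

18300000 cells

Phase 1: N(22) = 372000·e^(0.22×22) = 372000·e^4.84 = 4.70466×10^7.
Phase 2 runs for 45 − 22 = 23 days at r = -0.041.
N(45) = 4.70466×10^7·e^(-0.041×23) = 4.70466×10^7·e^-0.943 = 1.832266×10^7.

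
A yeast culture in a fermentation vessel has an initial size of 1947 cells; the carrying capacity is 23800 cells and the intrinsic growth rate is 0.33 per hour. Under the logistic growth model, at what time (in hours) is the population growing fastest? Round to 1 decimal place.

Logistic growth is fastest at N = K/2 = 11900.
A = (K − N₀)/N₀ = 11.224. Set K/(1 + A·e^(−rt)) = K/2 → A·e^(−rt) = 1.
e^(−0.33t) = 1/11.224 = 0.0890953, so t = ln(11.224)/0.33 = 2.418/0.33 = 7.3274.

7.3 hours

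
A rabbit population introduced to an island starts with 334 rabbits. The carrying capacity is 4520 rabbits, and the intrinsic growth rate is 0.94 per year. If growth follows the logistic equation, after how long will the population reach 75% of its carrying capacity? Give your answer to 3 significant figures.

A = (K − N₀)/N₀ = (4520 − 334)/334 = 12.533.
Solve 4520/(1 + 12.533·e^(−0.94t)) = 3390: 1 + 12.533·e^(−0.94t) = 1.3333, so e^(−0.94t) = 0.0265966.
−0.94·t = ln(0.0265966) = -3.627, so t = 3.627/0.94 = 3.8585.

3.86 years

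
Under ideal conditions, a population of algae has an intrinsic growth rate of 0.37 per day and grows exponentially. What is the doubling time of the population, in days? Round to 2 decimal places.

Doubling time t_d = ln(2)/r = 0.6931/0.37 = 1.8734.

1.87 days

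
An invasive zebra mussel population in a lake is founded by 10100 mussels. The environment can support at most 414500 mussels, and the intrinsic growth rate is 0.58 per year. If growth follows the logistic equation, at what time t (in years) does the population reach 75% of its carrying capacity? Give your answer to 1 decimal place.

A = (K − N₀)/N₀ = (414500 − 10100)/10100 = 40.04.
Solve 414500/(1 + 40.04·e^(−0.58t)) = 310875: 1 + 40.04·e^(−0.58t) = 1.3333, so e^(−0.58t) = 0.00832509.
−0.58·t = ln(0.00832509) = -4.7885, so t = 4.7885/0.58 = 8.256.

8.3 years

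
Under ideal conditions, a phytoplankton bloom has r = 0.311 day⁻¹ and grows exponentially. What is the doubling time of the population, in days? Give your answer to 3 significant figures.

2.23 days

Doubling time t_d = ln(2)/r = 0.6931/0.311 = 2.2288.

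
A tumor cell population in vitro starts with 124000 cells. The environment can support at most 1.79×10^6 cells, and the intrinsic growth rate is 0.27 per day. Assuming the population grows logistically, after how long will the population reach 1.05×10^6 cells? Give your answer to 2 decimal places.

10.92 days

A = (K − N₀)/N₀ = (1.79×10^6 − 124000)/124000 = 13.435.
Solve 1.79×10^6/(1 + 13.435·e^(−0.27t)) = 1.05×10^6: 1 + 13.435·e^(−0.27t) = 1.7048, so e^(−0.27t) = 0.0524553.
−0.27·t = ln(0.0524553) = -2.9478, so t = 2.9478/0.27 = 10.918.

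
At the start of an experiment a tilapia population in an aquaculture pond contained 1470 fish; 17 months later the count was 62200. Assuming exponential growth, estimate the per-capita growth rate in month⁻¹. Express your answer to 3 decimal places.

0.220 per month

From N(t) = N₀·e^(rt): e^(r·17) = 62200/1470 = 42.313.
r·17 = ln(42.313) = 3.7451, so r = 3.7451/17 = 0.2203.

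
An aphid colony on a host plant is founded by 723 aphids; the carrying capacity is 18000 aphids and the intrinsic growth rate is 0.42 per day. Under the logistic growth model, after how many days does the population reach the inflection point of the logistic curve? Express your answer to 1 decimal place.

7.6 days

Logistic growth is fastest at N = K/2 = 9000.
A = (K − N₀)/N₀ = 23.896. Set K/(1 + A·e^(−rt)) = K/2 → A·e^(−rt) = 1.
e^(−0.42t) = 1/23.896 = 0.0418475, so t = ln(23.896)/0.42 = 3.1737/0.42 = 7.5565.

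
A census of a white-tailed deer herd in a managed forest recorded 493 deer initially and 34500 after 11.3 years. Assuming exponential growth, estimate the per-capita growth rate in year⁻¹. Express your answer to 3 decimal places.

From N(t) = N₀·e^(rt): e^(r·11.3) = 34500/493 = 69.98.
r·11.3 = ln(69.98) = 4.2482, so r = 4.2482/11.3 = 0.37595.

0.376 per year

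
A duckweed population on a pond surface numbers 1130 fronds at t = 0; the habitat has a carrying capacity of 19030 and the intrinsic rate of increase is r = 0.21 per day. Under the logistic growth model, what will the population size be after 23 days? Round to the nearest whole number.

A = (K − N₀)/N₀ = (19030 − 1130)/1130 = 15.841.
N(t) = K/(1 + A·e^(−rt)) = 19030/(1 + 15.841×e^(−0.21×23)).
e^(−4.83) = 0.0079865; denominator = 1 + 15.841×0.0079865 = 1.1265.
N = 19030/1.1265 = 16892.8.

16893 fronds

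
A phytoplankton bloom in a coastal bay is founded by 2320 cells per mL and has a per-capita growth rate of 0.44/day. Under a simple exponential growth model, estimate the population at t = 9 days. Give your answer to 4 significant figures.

121700 cells per mL

N(t) = N₀·e^(rt) = 2320 × e^(0.44×9) = 2320 × e^3.96.
e^3.96 ≈ 52.457, so N ≈ 2320 × 52.457 = 121701.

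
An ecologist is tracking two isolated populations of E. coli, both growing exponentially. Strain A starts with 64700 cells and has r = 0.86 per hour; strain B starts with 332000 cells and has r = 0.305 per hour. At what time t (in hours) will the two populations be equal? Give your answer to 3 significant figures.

2.95 hours

Set 64700·e^(0.86t) = 332000·e^(0.305t).
e^((0.86 − 0.305)t) = 332000/64700 → e^(0.555·t) = 5.1314.
0.555·t = ln(5.1314) = 1.6354, so t = 1.6354/0.555 = 2.9466.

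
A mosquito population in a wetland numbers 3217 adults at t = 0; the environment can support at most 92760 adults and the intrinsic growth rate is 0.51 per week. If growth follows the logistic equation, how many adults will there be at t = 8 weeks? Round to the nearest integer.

63076 adults

A = (K − N₀)/N₀ = (92760 − 3217)/3217 = 27.834.
N(t) = K/(1 + A·e^(−rt)) = 92760/(1 + 27.834×e^(−0.51×8)).
e^(−4.08) = 0.016907; denominator = 1 + 27.834×0.016907 = 1.4706.
N = 92760/1.4706 = 63076.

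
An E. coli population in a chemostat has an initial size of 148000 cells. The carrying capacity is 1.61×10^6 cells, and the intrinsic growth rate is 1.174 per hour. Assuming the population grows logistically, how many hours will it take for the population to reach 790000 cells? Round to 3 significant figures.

1.92 hours

A = (K − N₀)/N₀ = (1.61×10^6 − 148000)/148000 = 9.8784.
Solve 1.61×10^6/(1 + 9.8784·e^(−1.174t)) = 790000: 1 + 9.8784·e^(−1.174t) = 2.038, so e^(−1.174t) = 0.105075.
−1.174·t = ln(0.105075) = -2.2531, so t = 2.2531/1.174 = 1.9191.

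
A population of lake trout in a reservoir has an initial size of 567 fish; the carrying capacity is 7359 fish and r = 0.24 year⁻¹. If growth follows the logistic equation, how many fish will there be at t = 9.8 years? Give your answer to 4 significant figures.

A = (K − N₀)/N₀ = (7359 − 567)/567 = 11.979.
N(t) = K/(1 + A·e^(−rt)) = 7359/(1 + 11.979×e^(−0.24×9.8)).
e^(−2.352) = 0.095179; denominator = 1 + 11.979×0.095179 = 2.1401.
N = 7359/2.1401 = 3438.58.

3439 fish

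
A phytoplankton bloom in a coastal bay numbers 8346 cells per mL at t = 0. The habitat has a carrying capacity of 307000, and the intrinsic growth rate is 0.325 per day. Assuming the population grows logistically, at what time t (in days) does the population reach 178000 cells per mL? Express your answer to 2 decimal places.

A = (K − N₀)/N₀ = (307000 − 8346)/8346 = 35.784.
Solve 307000/(1 + 35.784·e^(−0.325t)) = 178000: 1 + 35.784·e^(−0.325t) = 1.7247, so e^(−0.325t) = 0.0202526.
−0.325·t = ln(0.0202526) = -3.8995, so t = 3.8995/0.325 = 11.998.

12.00 days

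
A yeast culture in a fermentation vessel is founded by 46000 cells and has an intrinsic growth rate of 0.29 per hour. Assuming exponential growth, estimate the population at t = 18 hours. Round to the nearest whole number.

8506972 cells

N(t) = N₀·e^(rt) = 46000 × e^(0.29×18) = 46000 × e^5.22.
e^5.22 ≈ 184.93, so N ≈ 46000 × 184.93 = 8.506972×10^6.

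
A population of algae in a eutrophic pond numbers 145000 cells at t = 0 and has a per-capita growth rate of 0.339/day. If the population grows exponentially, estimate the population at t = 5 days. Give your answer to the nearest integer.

789764 cells

N(t) = N₀·e^(rt) = 145000 × e^(0.339×5) = 145000 × e^1.695.
e^1.695 ≈ 5.4466, so N ≈ 145000 × 5.4466 = 789764.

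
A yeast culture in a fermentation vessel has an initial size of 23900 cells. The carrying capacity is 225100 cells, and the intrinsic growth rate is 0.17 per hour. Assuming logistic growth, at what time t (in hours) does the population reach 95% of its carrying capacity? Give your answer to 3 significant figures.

A = (K − N₀)/N₀ = (225100 − 23900)/23900 = 8.4184.
Solve 225100/(1 + 8.4184·e^(−0.17t)) = 213845: 1 + 8.4184·e^(−0.17t) = 1.0526, so e^(−0.17t) = 0.00625196.
−0.17·t = ln(0.00625196) = -5.0749, so t = 5.0749/0.17 = 29.852.

29.9 hours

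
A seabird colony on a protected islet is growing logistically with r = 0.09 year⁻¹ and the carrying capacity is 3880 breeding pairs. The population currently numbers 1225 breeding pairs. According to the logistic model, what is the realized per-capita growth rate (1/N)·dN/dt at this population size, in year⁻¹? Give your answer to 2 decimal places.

0.06 per year

(1/N)·dN/dt = r(1 − N/K) = 0.09 × (1 − 1225/3880).
= 0.09 × 0.68428 = 0.061585.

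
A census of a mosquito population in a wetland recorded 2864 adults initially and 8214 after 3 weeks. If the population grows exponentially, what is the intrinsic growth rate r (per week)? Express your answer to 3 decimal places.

From N(t) = N₀·e^(rt): e^(r·3) = 8214/2864 = 2.868.
r·3 = ln(2.868) = 1.0536, so r = 1.0536/3 = 0.35121.

0.351 per week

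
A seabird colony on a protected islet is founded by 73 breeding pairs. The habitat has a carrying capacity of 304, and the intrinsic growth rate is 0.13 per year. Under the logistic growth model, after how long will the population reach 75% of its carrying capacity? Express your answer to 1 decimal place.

17.3 years

A = (K − N₀)/N₀ = (304 − 73)/73 = 3.1644.
Solve 304/(1 + 3.1644·e^(−0.13t)) = 228: 1 + 3.1644·e^(−0.13t) = 1.3333, so e^(−0.13t) = 0.105339.
−0.13·t = ln(0.105339) = -2.2506, so t = 2.2506/0.13 = 17.312.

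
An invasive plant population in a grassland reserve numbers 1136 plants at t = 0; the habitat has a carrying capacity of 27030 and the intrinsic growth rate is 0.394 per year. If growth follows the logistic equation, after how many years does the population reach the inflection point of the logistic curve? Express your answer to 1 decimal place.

7.9 years

Logistic growth is fastest at N = K/2 = 13515.
A = (K − N₀)/N₀ = 22.794. Set K/(1 + A·e^(−rt)) = K/2 → A·e^(−rt) = 1.
e^(−0.394t) = 1/22.794 = 0.0438712, so t = ln(22.794)/0.394 = 3.1265/0.394 = 7.9353.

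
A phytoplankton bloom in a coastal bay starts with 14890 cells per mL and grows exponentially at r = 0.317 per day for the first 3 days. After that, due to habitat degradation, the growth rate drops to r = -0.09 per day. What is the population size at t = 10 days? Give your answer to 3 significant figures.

20500 cells per mL

Phase 1: N(3) = 14890·e^(0.317×3) = 14890·e^0.951 = 38539.7.
Phase 2 runs for 10 − 3 = 7 days at r = -0.09.
N(10) = 38539.7·e^(-0.09×7) = 38539.7·e^-0.63 = 20525.9.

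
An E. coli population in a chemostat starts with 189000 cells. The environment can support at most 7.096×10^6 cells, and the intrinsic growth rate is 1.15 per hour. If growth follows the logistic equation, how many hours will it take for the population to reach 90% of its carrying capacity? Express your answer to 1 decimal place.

A = (K − N₀)/N₀ = (7.096×10^6 − 189000)/189000 = 36.545.
Solve 7.096×10^6/(1 + 36.545·e^(−1.15t)) = 6.3864×10^6: 1 + 36.545·e^(−1.15t) = 1.1111, so e^(−1.15t) = 0.00304039.
−1.15·t = ln(0.00304039) = -5.7958, so t = 5.7958/1.15 = 5.0398.

5.0 hours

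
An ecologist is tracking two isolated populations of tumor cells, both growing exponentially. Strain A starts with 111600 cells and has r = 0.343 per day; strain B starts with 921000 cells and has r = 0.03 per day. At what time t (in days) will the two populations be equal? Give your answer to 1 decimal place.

Set 111600·e^(0.343t) = 921000·e^(0.03t).
e^((0.343 − 0.03)t) = 921000/111600 → e^(0.313·t) = 8.2527.
0.313·t = ln(8.2527) = 2.1105, so t = 2.1105/0.313 = 6.7429.

6.7 days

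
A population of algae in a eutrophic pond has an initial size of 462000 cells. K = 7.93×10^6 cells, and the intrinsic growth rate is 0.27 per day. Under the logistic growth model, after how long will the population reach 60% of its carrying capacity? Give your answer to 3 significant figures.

11.8 days

A = (K − N₀)/N₀ = (7.93×10^6 − 462000)/462000 = 16.165.
Solve 7.93×10^6/(1 + 16.165·e^(−0.27t)) = 4.758×10^6: 1 + 16.165·e^(−0.27t) = 1.6667, so e^(−0.27t) = 0.0412426.
−0.27·t = ln(0.0412426) = -3.1883, so t = 3.1883/0.27 = 11.808.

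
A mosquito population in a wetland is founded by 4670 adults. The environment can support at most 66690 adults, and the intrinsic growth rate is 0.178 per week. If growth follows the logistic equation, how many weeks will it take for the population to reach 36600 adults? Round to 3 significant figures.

A = (K − N₀)/N₀ = (66690 − 4670)/4670 = 13.281.
Solve 66690/(1 + 13.281·e^(−0.178t)) = 36600: 1 + 13.281·e^(−0.178t) = 1.8221, so e^(−0.178t) = 0.0619051.
−0.178·t = ln(0.0619051) = -2.7822, so t = 2.7822/0.178 = 15.63.

15.6 weeks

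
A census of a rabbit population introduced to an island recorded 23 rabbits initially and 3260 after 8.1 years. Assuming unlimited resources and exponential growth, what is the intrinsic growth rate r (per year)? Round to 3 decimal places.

From N(t) = N₀·e^(rt): e^(r·8.1) = 3260/23 = 141.74.
r·8.1 = ln(141.74) = 4.954, so r = 4.954/8.1 = 0.6116.

0.612 per year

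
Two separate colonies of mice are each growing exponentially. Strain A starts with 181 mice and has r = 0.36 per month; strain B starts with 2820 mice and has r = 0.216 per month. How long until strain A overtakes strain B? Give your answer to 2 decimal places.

19.07 months

Set 181·e^(0.36t) = 2820·e^(0.216t).
e^((0.36 − 0.216)t) = 2820/181 → e^(0.144·t) = 15.58.
0.144·t = ln(15.58) = 2.746, so t = 2.746/0.144 = 19.069.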